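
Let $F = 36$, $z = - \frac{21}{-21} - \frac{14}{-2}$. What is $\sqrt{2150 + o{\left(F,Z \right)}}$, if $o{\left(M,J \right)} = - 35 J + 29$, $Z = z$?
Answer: $3 \sqrt{211} \approx 43.578$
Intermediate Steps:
$z = 8$ ($z = \left(-21\right) \left(- \frac{1}{21}\right) - -7 = 1 + 7 = 8$)
$Z = 8$
$o{\left(M,J \right)} = 29 - 35 J$
$\sqrt{2150 + o{\left(F,Z \right)}} = \sqrt{2150 + \left(29 - 280\right)} = \sqrt{2150 - 251} = \sqrt{1899} = 3 \sqrt{211}$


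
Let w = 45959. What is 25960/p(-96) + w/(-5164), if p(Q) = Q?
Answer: -1081793/3873 ≈ -279.32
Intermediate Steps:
25960/p(-96) + w/(-5164) = 25960/(-96) + 45959/(-5164) = 25960*(-1/96) + 45959*(-1/5164) = -3245/12 - 45959/5164 = -1081793/3873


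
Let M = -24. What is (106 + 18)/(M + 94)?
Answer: 62/35 ≈ 1.7714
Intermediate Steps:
(106 + 18)/(M + 94) = (106 + 18)/(-24 + 94) = 124/70 = (1/70)*124 = 62/35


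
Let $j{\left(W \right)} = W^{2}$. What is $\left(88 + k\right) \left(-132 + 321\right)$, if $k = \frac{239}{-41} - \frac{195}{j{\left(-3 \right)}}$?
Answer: $\frac{468846}{41} \approx 11435.0$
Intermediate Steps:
$k = - \frac{3382}{123}$ ($k = \frac{239}{-41} - \frac{195}{\left(-3\right)^{2}} = 239 \left(- \frac{1}{41}\right) - \frac{195}{9} = - \frac{239}{41} - \frac{65}{3} = - \frac{3382}{123} \approx -27.496$)
$\left(88 + k\right) \left(-132 + 321\right) = \left(88 - \frac{3382}{123}\right) \left(-132 + 321\right) = \frac{7442}{123} \cdot 189 = \frac{468846}{41}$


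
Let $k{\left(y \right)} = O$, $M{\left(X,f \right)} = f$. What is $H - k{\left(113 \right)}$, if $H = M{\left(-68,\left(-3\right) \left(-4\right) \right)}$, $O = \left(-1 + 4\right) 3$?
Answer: $3$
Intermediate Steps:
$O = 9$ ($O = 3 \cdot 3 = 9$)
$k{\left(y \right)} = 9$
$H = 12$ ($H = \left(-3\right) \left(-4\right) = 12$)
$H - k{\left(113 \right)} = 12 - 9 = 3$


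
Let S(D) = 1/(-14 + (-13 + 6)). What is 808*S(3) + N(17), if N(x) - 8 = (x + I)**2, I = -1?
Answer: 4736/21 ≈ 225.52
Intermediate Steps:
S(D) = -1/21 (S(D) = 1/(-14 - 7) = 1/(-21) = -1/21)
N(x) = 8 + (-1 + x)**2 (N(x) = 8 + (x - 1)**2 = 8 + (-1 + x)**2)
808*S(3) + N(17) = 808*(-1/21) + (8 + (-1 + 17)**2) = -808/21 + (8 + 16**2) = -808/21 + (8 + 256) = -808/21 + 264 = 4736/21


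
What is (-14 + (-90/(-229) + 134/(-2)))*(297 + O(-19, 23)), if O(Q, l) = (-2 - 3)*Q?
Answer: -7235928/229 ≈ -31598.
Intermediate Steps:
O(Q, l) = -5*Q
(-14 + (-90/(-229) + 134/(-2)))*(297 + O(-19, 23)) = (-14 + (-90/(-229) + 134/(-2)))*(297 - 5*(-19)) = (-14 + (-90*(-1/229) + 134*(-1/2)))*(297 + 95) = (-14 + (90/229 - 67))*392 = (-14 - 15253/229)*392 = -18459/229*392 = -7235928/229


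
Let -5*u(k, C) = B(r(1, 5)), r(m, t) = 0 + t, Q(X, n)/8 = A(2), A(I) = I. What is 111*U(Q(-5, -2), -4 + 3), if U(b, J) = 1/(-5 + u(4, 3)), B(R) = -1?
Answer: -185/8 ≈ -23.125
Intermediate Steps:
Q(X, n) = 16 (Q(X, n) = 8*2 = 16)
r(m, t) = t
u(k, C) = ⅕ (u(k, C) = -⅕*(-1) = ⅕)
U(b, J) = -5/24 (U(b, J) = 1/(-5 + ⅕) = 1/(-24/5) = -5/24)
111*U(Q(-5, -2), -4 + 3) = 111*(-5/24) = -185/8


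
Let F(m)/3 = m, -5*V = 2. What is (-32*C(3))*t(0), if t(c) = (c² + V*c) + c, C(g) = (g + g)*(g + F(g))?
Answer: 0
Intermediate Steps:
V = -⅖ (V = -⅕*2 = -⅖ ≈ -0.40000)
F(m) = 3*m
C(g) = 8*g² (C(g) = (g + g)*(g + 3*g) = (2*g)*(4*g) = 8*g²)
t(c) = c² + 3*c/5 (t(c) = (c² - 2*c/5) + c = c² + 3*c/5)
(-32*C(3))*t(0) = (-256*3²)*((⅕)*0*(3 + 5*0)) = (-256*9)*((⅕)*0*(3 + 0)) = (-32*72)*((⅕)*0*3) = -2304*0 = 0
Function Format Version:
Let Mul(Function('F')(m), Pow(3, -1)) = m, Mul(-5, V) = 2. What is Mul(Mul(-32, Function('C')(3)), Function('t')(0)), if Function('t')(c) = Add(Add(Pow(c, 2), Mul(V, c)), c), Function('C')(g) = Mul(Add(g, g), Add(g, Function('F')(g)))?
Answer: 0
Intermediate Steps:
V = Rational(-2, 5) (V = Mul(Rational(-1, 5), 2) = Rational(-2, 5) ≈ -0.40000)
Function('F')(m) = Mul(3, m)
Function('C')(g) = Mul(8, Pow(g, 2)) (Function('C')(g) = Mul(Add(g, g), Add(g, Mul(3, g))) = Mul(Mul(2, g), Mul(4, g)) = Mul(8, Pow(g, 2)))
Function('t')(c) = Add(Pow(c, 2), Mul(Rational(3, 5), c)) (Function('t')(c) = Add(Add(Pow(c, 2), Mul(Rational(-2, 5), c)), c) = Add(Pow(c, 2), Mul(Rational(3, 5), c)))
Mul(Mul(-32, Function('C')(3)), Function('t')(0)) = Mul(Mul(-32, Mul(8, Pow(3, 2))), Mul(Rational(1, 5), 0, Add(3, Mul(5, 0)))) = Mul(Mul(-32, Mul(8, 9)), Mul(Rational(1, 5), 0, Add(3, 0))) = Mul(Mul(-32, 72), Mul(Rational(1, 5), 0, 3)) = Mul(-2304, 0) = 0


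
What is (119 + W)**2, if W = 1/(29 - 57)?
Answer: 11095561/784 ≈ 14153.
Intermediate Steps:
W = -1/28 (W = 1/(-28) = -1/28 ≈ -0.035714)
(119 + W)**2 = (119 - 1/28)**2 = (3331/28)**2 = 11095561/784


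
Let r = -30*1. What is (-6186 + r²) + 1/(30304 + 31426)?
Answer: -326304779/61730 ≈ -5286.0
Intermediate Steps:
r = -30
(-6186 + r²) + 1/(30304 + 31426) = (-6186 + (-30)²) + 1/(30304 + 31426) = (-6186 + 900) + 1/61730 = -5286 + 1/61730 = -326304779/61730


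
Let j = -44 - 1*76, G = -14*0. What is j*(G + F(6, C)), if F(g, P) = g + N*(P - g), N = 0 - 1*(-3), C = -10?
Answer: 5040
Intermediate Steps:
N = 3 (N = 0 + 3 = 3)
G = 0
F(g, P) = -2*g + 3*P (F(g, P) = g + 3*(P - g) = g + (-3*g + 3*P) = -2*g + 3*P)
j = -120 (j = -44 - 76 = -120)
j*(G + F(6, C)) = -120*(0 + (-2*6 + 3*(-10))) = -120*(0 + (-12 - 30)) = -120*(0 - 42) = -120*(-42) = 5040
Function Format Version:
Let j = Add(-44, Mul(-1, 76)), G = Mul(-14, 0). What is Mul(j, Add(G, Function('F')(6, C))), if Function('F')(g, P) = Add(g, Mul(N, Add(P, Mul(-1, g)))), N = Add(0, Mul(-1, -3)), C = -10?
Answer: 5040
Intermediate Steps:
N = 3 (N = Add(0, 3) = 3)
G = 0
Function('F')(g, P) = Add(Mul(-2, g), Mul(3, P)) (Function('F')(g, P) = Add(g, Mul(3, Add(P, Mul(-1, g)))) = Add(g, Add(Mul(-3, g), Mul(3, P))) = Add(Mul(-2, g), Mul(3, P)))
j = -120 (j = Add(-44, -76) = -120)
Mul(j, Add(G, Function('F')(6, C))) = Mul(-120, Add(0, Add(Mul(-2, 6), Mul(3, -10)))) = Mul(-120, Add(0, Add(-12, -30))) = Mul(-120, Add(0, -42)) = Mul(-120, -42) = 5040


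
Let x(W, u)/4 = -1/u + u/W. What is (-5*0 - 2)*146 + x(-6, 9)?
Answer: -2686/9 ≈ -298.44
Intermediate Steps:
x(W, u) = -4/u + 4*u/W (x(W, u) = 4*(-1/u + u/W) = -4/u + 4*u/W)
(-5*0 - 2)*146 + x(-6, 9) = (-5*0 - 2)*146 + (-4/9 + 4*9/(-6)) = (0 - 2)*146 + (-4*1/9 + 4*9*(-1/6)) = -2*146 + (-4/9 - 6) = -292 - 58/9 = -2686/9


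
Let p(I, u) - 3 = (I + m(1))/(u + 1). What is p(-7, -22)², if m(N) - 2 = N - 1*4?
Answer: 5041/441 ≈ 11.431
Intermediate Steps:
m(N) = -2 + N (m(N) = 2 + (N - 1*4) = 2 + (N - 4) = 2 + (-4 + N) = -2 + N)
p(I, u) = 3 + (-1 + I)/(1 + u) (p(I, u) = 3 + (I + (-2 + 1))/(u + 1) = 3 + (I - 1)/(1 + u) = 3 + (-1 + I)/(1 + u))
p(-7, -22)² = ((2 - 7 + 3*(-22))/(1 - 22))² = ((2 - 7 - 66)/(-21))² = (-1/21*(-71))² = (71/21)² = 5041/441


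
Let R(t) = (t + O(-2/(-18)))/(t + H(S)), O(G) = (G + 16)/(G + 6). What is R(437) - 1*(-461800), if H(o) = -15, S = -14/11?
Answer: 1071840218/2321 ≈ 4.6180e+5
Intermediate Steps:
S = -14/11 (S = -14*1/11 = -14/11 ≈ -1.2727)
O(G) = (16 + G)/(6 + G)
R(t) = (29/11 + t)/(-15 + t) (R(t) = (t + (16 - 2/(-18))/(6 - 2/(-18)))/(t - 15) = (t + (16 - 2*(-1/18))/(6 - 2*(-1/18)))/(-15 + t) = (t + (16 + ⅑)/(6 + ⅑))/(-15 + t) = (t + (145/9)/(55/9))/(-15 + t) = (t + (9/55)*(145/9))/(-15 + t) = (t + 29/11)/(-15 + t) = (29/11 + t)/(-15 + t))
R(437) - 1*(-461800) = (29/11 + 437)/(-15 + 437) - 1*(-461800) = (4836/11)/422 + 461800 = (1/422)*(4836/11) + 461800 = 2418/2321 + 461800 = 1071840218/2321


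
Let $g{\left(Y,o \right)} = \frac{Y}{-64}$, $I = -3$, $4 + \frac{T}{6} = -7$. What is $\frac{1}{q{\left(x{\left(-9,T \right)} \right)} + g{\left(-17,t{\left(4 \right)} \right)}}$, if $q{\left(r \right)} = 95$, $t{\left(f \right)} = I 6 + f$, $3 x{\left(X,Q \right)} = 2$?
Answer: $\frac{64}{6097} \approx 0.010497$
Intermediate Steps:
$T = -66$ ($T = -24 + 6 \left(-7\right) = -24 - 42 = -66$)
$x{\left(X,Q \right)} = \frac{2}{3}$ ($x{\left(X,Q \right)} = \frac{1}{3} \cdot 2 = \frac{2}{3}$)
$t{\left(f \right)} = -18 + f$ ($t{\left(f \right)} = \left(-3\right) 6 + f = -18 + f$)
$g{\left(Y,o \right)} = - \frac{Y}{64}$ ($g{\left(Y,o \right)} = Y \left(- \frac{1}{64}\right) = - \frac{Y}{64}$)
$\frac{1}{q{\left(x{\left(-9,T \right)} \right)} + g{\left(-17,t{\left(4 \right)} \right)}} = \frac{1}{95 - - \frac{17}{64}} = \frac{1}{95 + \frac{17}{64}} = \frac{1}{\frac{6097}{64}} = \frac{64}{6097}$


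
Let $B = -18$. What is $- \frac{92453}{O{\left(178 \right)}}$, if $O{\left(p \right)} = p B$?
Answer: $\frac{92453}{3204} \approx 28.855$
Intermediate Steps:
$O{\left(p \right)} = - 18 p$ ($O{\left(p \right)} = p \left(-18\right) = - 18 p$)
$- \frac{92453}{O{\left(178 \right)}} = - \frac{92453}{\left(-18\right) 178} = - \frac{92453}{-3204} = \left(-92453\right) \left(- \frac{1}{3204}\right) = \frac{92453}{3204}$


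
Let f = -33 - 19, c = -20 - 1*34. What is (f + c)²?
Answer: 11236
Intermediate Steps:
c = -54 (c = -20 - 34 = -54)
f = -52
(f + c)² = (-52 - 54)² = (-106)² = 11236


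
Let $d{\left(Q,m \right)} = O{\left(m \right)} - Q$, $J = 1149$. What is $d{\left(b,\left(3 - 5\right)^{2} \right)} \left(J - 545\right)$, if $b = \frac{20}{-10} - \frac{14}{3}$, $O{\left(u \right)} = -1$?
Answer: $\frac{10268}{3} \approx 3422.7$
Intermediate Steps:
$b = - \frac{20}{3}$ ($b = 20 \left(- \frac{1}{10}\right) - \frac{14}{3} = -2 - \frac{14}{3} = - \frac{20}{3} \approx -6.6667$)
$d{\left(Q,m \right)} = -1 - Q$
$d{\left(b,\left(3 - 5\right)^{2} \right)} \left(J - 545\right) = \left(-1 - - \frac{20}{3}\right) \left(1149 - 545\right) = \left(-1 + \frac{20}{3}\right) 604 = \frac{17}{3} \cdot 604 = \frac{10268}{3}$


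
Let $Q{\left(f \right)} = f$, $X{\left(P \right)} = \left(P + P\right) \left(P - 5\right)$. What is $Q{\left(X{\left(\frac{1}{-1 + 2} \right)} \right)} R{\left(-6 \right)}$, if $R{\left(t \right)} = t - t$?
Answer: $0$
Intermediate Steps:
$X{\left(P \right)} = 2 P \left(-5 + P\right)$
$R{\left(t \right)} = 0$
$Q{\left(X{\left(\frac{1}{-1 + 2} \right)} \right)} R{\left(-6 \right)} = \frac{2 \left(-5 + \frac{1}{-1 + 2}\right)}{-1 + 2} \cdot 0 = \frac{2 \left(-5 + 1^{-1}\right)}{1} \cdot 0 = 2 \cdot 1 \left(-5 + 1\right) 0 = 2 \cdot 1 \left(-4\right) 0 = \left(-8\right) 0 = 0$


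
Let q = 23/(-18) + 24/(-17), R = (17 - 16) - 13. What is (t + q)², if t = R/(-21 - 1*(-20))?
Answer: 8116801/93636 ≈ 86.685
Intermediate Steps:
R = -12 (R = 1 - 13 = -12)
q = -823/306 (q = 23*(-1/18) + 24*(-1/17) = -23/18 - 24/17 = -823/306 ≈ -2.6895)
t = 12 (t = -12/(-21 - 1*(-20)) = -12/(-21 + 20) = -12/(-1) = -12*(-1) = 12)
(t + q)² = (12 - 823/306)² = (2849/306)² = 8116801/93636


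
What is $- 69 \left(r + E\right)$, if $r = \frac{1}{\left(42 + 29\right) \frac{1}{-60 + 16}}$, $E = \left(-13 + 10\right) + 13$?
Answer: $- \frac{45954}{71} \approx -647.24$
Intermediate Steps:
$E = 10$ ($E = -3 + 13 = 10$)
$r = - \frac{44}{71}$ ($r = \frac{1}{71 \frac{1}{-44}} = \frac{1}{71 \left(- \frac{1}{44}\right)} = \frac{1}{- \frac{71}{44}} = - \frac{44}{71} \approx -0.61972$)
$- 69 \left(r + E\right) = - 69 \left(- \frac{44}{71} + 10\right) = \left(-69\right) \frac{666}{71} = - \frac{45954}{71}$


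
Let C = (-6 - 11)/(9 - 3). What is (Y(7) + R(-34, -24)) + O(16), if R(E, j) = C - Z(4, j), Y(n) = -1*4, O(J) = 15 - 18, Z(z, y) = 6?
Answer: -95/6 ≈ -15.833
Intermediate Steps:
O(J) = -3
Y(n) = -4
C = -17/6 ≈ -2.8333
R(E, j) = -53/6 (R(E, j) = -17/6 - 1*6 = -17/6 - 6 = -53/6)
(Y(7) + R(-34, -24)) + O(16) = (-4 - 53/6) - 3 = -77/6 - 3 = -95/6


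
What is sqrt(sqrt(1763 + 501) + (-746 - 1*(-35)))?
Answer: sqrt(-711 + 2*sqrt(566)) ≈ 25.757*I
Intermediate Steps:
sqrt(sqrt(1763 + 501) + (-746 - 1*(-35))) = sqrt(sqrt(2264) + (-746 + 35)) = sqrt(2*sqrt(566) - 711) = sqrt(-711 + 2*sqrt(566))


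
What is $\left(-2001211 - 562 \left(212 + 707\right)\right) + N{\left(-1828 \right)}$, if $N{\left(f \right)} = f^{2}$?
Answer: $823895$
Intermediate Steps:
$\left(-2001211 - 562 \left(212 + 707\right)\right) + N{\left(-1828 \right)} = \left(-2001211 - 562 \left(212 + 707\right)\right) + \left(-1828\right)^{2} = \left(-2001211 - 516478\right) + 3341584 = -2517689 + 3341584 = 823895$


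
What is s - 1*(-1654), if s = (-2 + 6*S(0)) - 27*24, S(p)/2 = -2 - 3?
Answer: 944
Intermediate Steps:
S(p) = -10 (S(p) = 2*(-2 - 3) = 2*(-5) = -10)
s = -710 (s = (-2 + 6*(-10)) - 27*24 = (-2 - 60) - 648 = -62 - 648 = -710)
s - 1*(-1654) = -710 - 1*(-1654) = -710 + 1654 = 944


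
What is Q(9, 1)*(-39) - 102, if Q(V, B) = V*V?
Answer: -3261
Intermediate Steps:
Q(V, B) = V²
Q(9, 1)*(-39) - 102 = 9²*(-39) - 102 = 81*(-39) - 102 = -3159 - 102 = -3261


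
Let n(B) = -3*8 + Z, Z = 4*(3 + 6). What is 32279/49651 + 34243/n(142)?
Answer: 1700586541/595812 ≈ 2854.2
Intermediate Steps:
Z = 36 (Z = 4*9 = 36)
n(B) = 12 (n(B) = -3*8 + 36 = -24 + 36 = 12)
32279/49651 + 34243/n(142) = 32279/49651 + 34243/12 = 1700586541/595812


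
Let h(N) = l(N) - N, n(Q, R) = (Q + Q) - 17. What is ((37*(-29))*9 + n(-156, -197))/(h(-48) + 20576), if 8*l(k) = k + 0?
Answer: -4993/10309 ≈ -0.48433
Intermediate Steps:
l(k) = k/8 (l(k) = (k + 0)/8 = k/8)
n(Q, R) = -17 + 2*Q (n(Q, R) = 2*Q - 17 = -17 + 2*Q)
h(N) = -7*N/8 (h(N) = N/8 - N = -7*N/8)
((37*(-29))*9 + n(-156, -197))/(h(-48) + 20576) = ((37*(-29))*9 + (-17 + 2*(-156)))/(-7/8*(-48) + 20576) = (-1073*9 + (-17 - 312))/(42 + 20576) = (-9657 - 329)/20618 = -9986*1/20618 = -4993/10309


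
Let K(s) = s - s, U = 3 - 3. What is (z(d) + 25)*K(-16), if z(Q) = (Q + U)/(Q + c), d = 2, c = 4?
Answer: 0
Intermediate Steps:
U = 0
z(Q) = Q/(4 + Q) (z(Q) = (Q + 0)/(Q + 4) = Q/(4 + Q))
K(s) = 0
(z(d) + 25)*K(-16) = (2/(4 + 2) + 25)*0 = (2/6 + 25)*0 = (2*(⅙) + 25)*0 = (⅓ + 25)*0 = (76/3)*0 = 0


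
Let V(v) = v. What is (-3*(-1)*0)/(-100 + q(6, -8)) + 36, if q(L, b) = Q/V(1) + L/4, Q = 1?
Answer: 36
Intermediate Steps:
q(L, b) = 1 + L/4 (q(L, b) = 1/1 + L/4 = 1*1 + L*(1/4) = 1 + L/4)
(-3*(-1)*0)/(-100 + q(6, -8)) + 36 = (-3*(-1)*0)/(-100 + (1 + (1/4)*6)) + 36 = (3*0)/(-100 + (1 + 3/2)) + 36 = 0/(-100 + 5/2) + 36 = 0/(-195/2) + 36 = 0*(-2/195) + 36 = 0 + 36 = 36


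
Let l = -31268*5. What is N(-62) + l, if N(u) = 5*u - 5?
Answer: -156655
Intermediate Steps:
l = -156340
N(u) = -5 + 5*u
N(-62) + l = (-5 + 5*(-62)) - 156340 = (-5 - 310) - 156340 = -315 - 156340 = -156655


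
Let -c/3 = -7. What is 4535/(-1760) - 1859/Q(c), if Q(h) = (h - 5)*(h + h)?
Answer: -4937/924 ≈ -5.3431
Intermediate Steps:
c = 21 (c = -3*(-7) = 21)
Q(h) = 2*h*(-5 + h) (Q(h) = (-5 + h)*(2*h) = 2*h*(-5 + h))
4535/(-1760) - 1859/Q(c) = 4535/(-1760) - 1859*1/(42*(-5 + 21)) = 4535*(-1/1760) - 1859/(2*21*16) = -907/352 - 1859/672 = -4937/924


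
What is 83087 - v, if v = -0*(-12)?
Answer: 83087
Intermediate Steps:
v = 0 (v = -781*0 = 0)
83087 - v = 83087 - 1*0 = 83087 + 0 = 83087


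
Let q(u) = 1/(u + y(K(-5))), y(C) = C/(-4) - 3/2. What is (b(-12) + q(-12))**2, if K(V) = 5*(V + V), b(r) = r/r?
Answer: 0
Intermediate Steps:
b(r) = 1
K(V) = 10*V (K(V) = 5*(2*V) = 10*V)
y(C) = -3/2 - C/4 (y(C) = C*(-1/4) - 3*1/2 = -C/4 - 3/2 = -3/2 - C/4)
q(u) = 1/(11 + u) (q(u) = 1/(u + (-3/2 - 5*(-5)/2)) = 1/(u + (-3/2 - 1/4*(-50))) = 1/(u + (-3/2 + 25/2)) = 1/(u + 11) = 1/(11 + u))
(b(-12) + q(-12))**2 = (1 + 1/(11 - 12))**2 = (1 + 1/(-1))**2 = (1 - 1)**2 = 0**2 = 0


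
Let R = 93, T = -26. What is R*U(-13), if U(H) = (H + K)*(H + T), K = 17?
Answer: -14508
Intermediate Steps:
U(H) = (-26 + H)*(17 + H) (U(H) = (H + 17)*(H - 26) = (17 + H)*(-26 + H) = (-26 + H)*(17 + H))
R*U(-13) = 93*(-442 + (-13)**2 - 9*(-13)) = 93*(-442 + 169 + 117) = 93*(-156) = -14508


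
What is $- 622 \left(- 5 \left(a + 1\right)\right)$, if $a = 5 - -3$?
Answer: $27990$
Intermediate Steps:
$a = 8$ ($a = 5 + 3 = 8$)
$- 622 \left(- 5 \left(a + 1\right)\right) = - 622 \left(- 5 \left(8 + 1\right)\right) = - 622 \left(\left(-5\right) 9\right) = \left(-622\right) \left(-45\right) = 27990$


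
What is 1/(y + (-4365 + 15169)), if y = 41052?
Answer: 1/51856 ≈ 1.9284e-5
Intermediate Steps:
1/(y + (-4365 + 15169)) = 1/(41052 + (-4365 + 15169)) = 1/(41052 + 10804) = 1/51856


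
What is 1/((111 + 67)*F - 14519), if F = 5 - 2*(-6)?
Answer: -1/11493 ≈ -8.7010e-5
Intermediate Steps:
F = 17 (F = 5 + 12 = 17)
1/((111 + 67)*F - 14519) = 1/((111 + 67)*17 - 14519) = 1/(178*17 - 14519) = 1/(3026 - 14519) = 1/(-11493) = -1/11493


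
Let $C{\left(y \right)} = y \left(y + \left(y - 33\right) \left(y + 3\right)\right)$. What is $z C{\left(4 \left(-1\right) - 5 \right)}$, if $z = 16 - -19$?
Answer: $-76545$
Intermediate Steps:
$C{\left(y \right)} = y \left(y + \left(-33 + y\right) \left(3 + y\right)\right)$
$z = 35$ ($z = 16 + 19 = 35$)
$z C{\left(4 \left(-1\right) - 5 \right)} = 35 \left(4 \left(-1\right) - 5\right) \left(-99 + \left(4 \left(-1\right) - 5\right)^{2} - 29 \left(4 \left(-1\right) - 5\right)\right) = 35 \left(-4 - 5\right) \left(-99 + \left(-4 - 5\right)^{2} - 29 \left(-4 - 5\right)\right) = 35 \left(- 9 \left(-99 + \left(-9\right)^{2} - -261\right)\right) = 35 \left(- 9 \left(-99 + 81 + 261\right)\right) = 35 \left(\left(-9\right) 243\right) = 35 \left(-2187\right) = -76545$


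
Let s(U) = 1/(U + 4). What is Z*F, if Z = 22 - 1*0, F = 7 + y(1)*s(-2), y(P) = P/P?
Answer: 165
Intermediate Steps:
s(U) = 1/(4 + U)
y(P) = 1
F = 15/2 (F = 7 + 1/(4 - 2) = 7 + 1/2 = 15/2 ≈ 7.5000)
Z = 22 (Z = 22 + 0 = 22)
Z*F = 22*(15/2) = 165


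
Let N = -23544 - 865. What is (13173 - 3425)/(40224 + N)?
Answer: 9748/15815 ≈ 0.61638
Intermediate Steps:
N = -24409
(13173 - 3425)/(40224 + N) = (13173 - 3425)/(40224 - 24409) = 9748/15815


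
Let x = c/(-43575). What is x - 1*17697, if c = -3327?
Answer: -257047816/14525 ≈ -17697.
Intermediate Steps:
x = 1109/14525 (x = -3327/(-43575) = -3327*(-1/43575) = 1109/14525 ≈ 0.076351)
x - 1*17697 = 1109/14525 - 1*17697 = 1109/14525 - 17697 = -257047816/14525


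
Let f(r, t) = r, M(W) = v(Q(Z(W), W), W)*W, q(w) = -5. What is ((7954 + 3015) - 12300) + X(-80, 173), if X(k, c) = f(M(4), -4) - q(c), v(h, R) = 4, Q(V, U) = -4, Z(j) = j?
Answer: -1310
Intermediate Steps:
M(W) = 4*W
X(k, c) = 21 (X(k, c) = 4*4 - 1*(-5) = 16 + 5 = 21)
((7954 + 3015) - 12300) + X(-80, 173) = ((7954 + 3015) - 12300) + 21 = (10969 - 12300) + 21 = -1331 + 21 = -1310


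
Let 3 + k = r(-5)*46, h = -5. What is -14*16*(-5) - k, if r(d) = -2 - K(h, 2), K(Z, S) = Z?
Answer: 985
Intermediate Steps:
r(d) = 3 (r(d) = -2 - 1*(-5) = -2 + 5 = 3)
k = 135 (k = -3 + 3*46 = -3 + 138 = 135)
-14*16*(-5) - k = -14*16*(-5) - 1*135 = -224*(-5) - 135 = 1120 - 135 = 985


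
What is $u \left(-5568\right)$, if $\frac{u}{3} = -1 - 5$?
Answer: $100224$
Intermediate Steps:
$u = -18$ ($u = 3 \left(-1 - 5\right) = 3 \left(-6\right) = -18$)
$u \left(-5568\right) = \left(-18\right) \left(-5568\right) = 100224$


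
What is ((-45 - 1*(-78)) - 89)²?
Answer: 3136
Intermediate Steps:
((-45 - 1*(-78)) - 89)² = ((-45 + 78) - 89)² = (33 - 89)² = (-56)² = 3136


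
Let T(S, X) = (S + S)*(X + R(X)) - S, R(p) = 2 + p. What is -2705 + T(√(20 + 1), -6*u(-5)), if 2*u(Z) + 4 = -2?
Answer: -2705 + 75*√21 ≈ -2361.3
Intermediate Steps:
u(Z) = -3 (u(Z) = -2 + (½)*(-2) = -2 - 1 = -3)
T(S, X) = -S + 2*S*(2 + 2*X) (T(S, X) = (S + S)*(X + (2 + X)) - S = (2*S)*(2 + 2*X) - S = 2*S*(2 + 2*X) - S = -S + 2*S*(2 + 2*X))
-2705 + T(√(20 + 1), -6*u(-5)) = -2705 + √(20 + 1)*(3 + 4*(-6*(-3))) = -2705 + √21*(3 + 4*18) = -2705 + √21*(3 + 72) = -2705 + √21*75 = -2705 + 75*√21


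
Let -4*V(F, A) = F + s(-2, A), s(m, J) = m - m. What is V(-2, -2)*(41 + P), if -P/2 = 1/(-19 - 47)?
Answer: 677/33 ≈ 20.515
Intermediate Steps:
s(m, J) = 0
V(F, A) = -F/4 (V(F, A) = -(F + 0)/4 = -F/4)
P = 1/33 (P = -2/(-19 - 47) = -2/(-66) = -2*(-1/66) = 1/33 ≈ 0.030303)
V(-2, -2)*(41 + P) = (-1/4*(-2))*(41 + 1/33) = (1/2)*(1354/33) = 677/33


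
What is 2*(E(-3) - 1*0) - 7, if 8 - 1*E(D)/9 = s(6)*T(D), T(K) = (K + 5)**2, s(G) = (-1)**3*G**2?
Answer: 2729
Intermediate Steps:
s(G) = -G**2
T(K) = (5 + K)**2
E(D) = 72 + 324*(5 + D)**2 (E(D) = 72 - 9*(-1*6**2)*(5 + D)**2 = 72 - 9*(-1*36)*(5 + D)**2 = 72 - (-324)*(5 + D)**2 = 72 + 324*(5 + D)**2)
2*(E(-3) - 1*0) - 7 = 2*((72 + 324*(5 - 3)**2) - 1*0) - 7 = 2*((72 + 324*2**2) + 0) - 7 = 2*((72 + 324*4) + 0) - 7 = 2*((72 + 1296) + 0) - 7 = 2*(1368 + 0) - 7 = 2*1368 - 7 = 2736 - 7 = 2729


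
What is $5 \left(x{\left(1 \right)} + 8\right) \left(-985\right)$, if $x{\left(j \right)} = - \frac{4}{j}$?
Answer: $-19700$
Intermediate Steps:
$5 \left(x{\left(1 \right)} + 8\right) \left(-985\right) = 5 \left(- \frac{4}{1} + 8\right) \left(-985\right) = 5 \left(\left(-4\right) 1 + 8\right) \left(-985\right) = 5 \left(-4 + 8\right) \left(-985\right) = 5 \cdot 4 \left(-985\right) = 20 \left(-985\right) = -19700$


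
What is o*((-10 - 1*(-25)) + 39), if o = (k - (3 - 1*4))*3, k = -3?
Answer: -324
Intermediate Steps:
o = -6 (o = (-3 - (3 - 1*4))*3 = (-3 - (3 - 4))*3 = (-3 - 1*(-1))*3 = (-3 + 1)*3 = -2*3 = -6)
o*((-10 - 1*(-25)) + 39) = -6*((-10 - 1*(-25)) + 39) = -6*((-10 + 25) + 39) = -6*(15 + 39) = -6*54 = -324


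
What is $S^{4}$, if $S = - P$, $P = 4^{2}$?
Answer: $65536$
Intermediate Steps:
$P = 16$
$S = -16$ ($S = \left(-1\right) 16 = -16$)
$S^{4} = \left(-16\right)^{4} = 65536$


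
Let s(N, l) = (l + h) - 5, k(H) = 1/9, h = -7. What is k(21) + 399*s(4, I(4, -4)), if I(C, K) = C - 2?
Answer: -35909/9 ≈ -3989.9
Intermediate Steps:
I(C, K) = -2 + C
k(H) = 1/9
s(N, l) = -12 + l (s(N, l) = (l - 7) - 5 = (-7 + l) - 5 = -12 + l)
k(21) + 399*s(4, I(4, -4)) = 1/9 + 399*(-12 + (-2 + 4)) = 1/9 + 399*(-12 + 2) = 1/9 + 399*(-10) = 1/9 - 3990 = -35909/9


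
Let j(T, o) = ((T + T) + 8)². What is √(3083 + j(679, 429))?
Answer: 3*√207671 ≈ 1367.1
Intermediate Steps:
j(T, o) = (8 + 2*T)² (j(T, o) = (2*T + 8)² = (8 + 2*T)²)
√(3083 + j(679, 429)) = √(3083 + 4*(4 + 679)²) = √(3083 + 4*683²) = √(3083 + 4*466489) = √(3083 + 1865956) = √1869039 = 3*√207671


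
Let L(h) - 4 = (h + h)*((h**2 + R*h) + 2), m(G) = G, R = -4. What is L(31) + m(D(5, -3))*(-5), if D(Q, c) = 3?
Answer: 52007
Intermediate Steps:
L(h) = 4 + 2*h*(2 + h**2 - 4*h) (L(h) = 4 + (h + h)*((h**2 - 4*h) + 2) = 4 + (2*h)*(2 + h**2 - 4*h) = 4 + 2*h*(2 + h**2 - 4*h))
L(31) + m(D(5, -3))*(-5) = (4 - 8*31**2 + 2*31**3 + 4*31) + 3*(-5) = (4 - 8*961 + 2*29791 + 124) - 15 = (4 - 7688 + 59582 + 124) - 15 = 52022 - 15 = 52007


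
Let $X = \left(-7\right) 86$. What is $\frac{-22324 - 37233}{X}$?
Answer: $\frac{59557}{602} \approx 98.932$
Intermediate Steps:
$X = -602$
$\frac{-22324 - 37233}{X} = \frac{-22324 - 37233}{-602} = \left(-59557\right) \left(- \frac{1}{602}\right) = \frac{59557}{602}$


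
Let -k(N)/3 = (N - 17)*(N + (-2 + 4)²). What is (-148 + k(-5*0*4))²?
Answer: 3136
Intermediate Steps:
k(N) = -3*(-17 + N)*(4 + N) (k(N) = -3*(N - 17)*(N + (-2 + 4)²) = -3*(-17 + N)*(N + 2²) = -3*(-17 + N)*(N + 4) = -3*(-17 + N)*(4 + N))
(-148 + k(-5*0*4))² = (-148 + (204 - 3*(-5*0*4)² + 39*(-5*0*4)))² = (-148 + (204 - 3*(0*4)² + 39*(0*4)))² = (-148 + (204 - 3*0² + 39*0))² = (-148 + (204 - 3*0 + 0))² = (-148 + (204 + 0 + 0))² = (-148 + 204)² = 56² = 3136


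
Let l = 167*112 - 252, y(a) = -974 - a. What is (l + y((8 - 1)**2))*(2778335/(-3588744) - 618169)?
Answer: -38665418523409459/3588744 ≈ -1.0774e+10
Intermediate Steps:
l = 18452 (l = 18704 - 252 = 18452)
(l + y((8 - 1)**2))*(2778335/(-3588744) - 618169) = (18452 + (-974 - (8 - 1)**2))*(2778335/(-3588744) - 618169) = (18452 + (-974 - 1*7**2))*(2778335*(-1/3588744) - 618169) = (18452 + (-974 - 1*49))*(-2778335/3588744 - 618169) = (18452 + (-974 - 49))*(-2218453068071/3588744) = (18452 - 1023)*(-2218453068071/3588744) = 17429*(-2218453068071/3588744) = -38665418523409459/3588744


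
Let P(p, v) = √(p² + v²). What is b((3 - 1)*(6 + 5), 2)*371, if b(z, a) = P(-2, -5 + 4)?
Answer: 371*√5 ≈ 829.58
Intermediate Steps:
b(z, a) = √5 (b(z, a) = √((-2)² + (-5 + 4)²) = √(4 + (-1)²) = √(4 + 1) = √5)
b((3 - 1)*(6 + 5), 2)*371 = √5*371 = 371*√5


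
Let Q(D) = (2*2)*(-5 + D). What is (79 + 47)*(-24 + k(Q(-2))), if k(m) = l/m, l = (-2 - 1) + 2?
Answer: -6039/2 ≈ -3019.5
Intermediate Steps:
Q(D) = -20 + 4*D (Q(D) = 4*(-5 + D) = -20 + 4*D)
l = -1 (l = -3 + 2 = -1)
k(m) = -1/m
(79 + 47)*(-24 + k(Q(-2))) = (79 + 47)*(-24 - 1/(-20 + 4*(-2))) = 126*(-24 - 1/(-20 - 8)) = 126*(-24 - 1/(-28)) = 126*(-24 - 1*(-1/28)) = 126*(-24 + 1/28) = 126*(-671/28) = -6039/2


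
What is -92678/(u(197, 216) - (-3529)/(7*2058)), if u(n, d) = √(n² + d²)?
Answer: 4711635896772/17736781374899 - 19233728174808*√85465/17736781374899 ≈ -316.75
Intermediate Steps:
u(n, d) = √(d² + n²)
-92678/(u(197, 216) - (-3529)/(7*2058)) = -92678/(√(216² + 197²) - (-3529)/(7*2058)) = -92678/(√(46656 + 38809) - (-3529)/14406) = -92678/(√85465 - (-3529)/14406) = -92678/(√85465 - 1*(-3529/14406)) = -92678/(√85465 + 3529/14406) = -92678/(3529/14406 + √85465)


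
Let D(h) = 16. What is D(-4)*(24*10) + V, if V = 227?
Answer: 4067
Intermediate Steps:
D(-4)*(24*10) + V = 16*(24*10) + 227 = 16*240 + 227 = 3840 + 227 = 4067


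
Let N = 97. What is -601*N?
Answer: -58297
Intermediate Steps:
-601*N = -601*97 = -58297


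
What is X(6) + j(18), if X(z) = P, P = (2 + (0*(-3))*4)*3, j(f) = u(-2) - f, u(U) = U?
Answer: -14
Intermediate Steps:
j(f) = -2 - f
P = 6 (P = (2 + 0*4)*3 = (2 + 0)*3 = 2*3 = 6)
X(z) = 6
X(6) + j(18) = 6 + (-2 - 1*18) = 6 + (-2 - 18) = 6 - 20 = -14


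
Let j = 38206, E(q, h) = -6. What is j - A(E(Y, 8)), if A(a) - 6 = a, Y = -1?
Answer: 38206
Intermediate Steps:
A(a) = 6 + a
j - A(E(Y, 8)) = 38206 - (6 - 6) = 38206 - 1*0 = 38206 + 0 = 38206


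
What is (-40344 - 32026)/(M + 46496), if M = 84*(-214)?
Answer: -7237/2852 ≈ -2.5375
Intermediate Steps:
M = -17976
(-40344 - 32026)/(M + 46496) = (-40344 - 32026)/(-17976 + 46496) = -72370/28520 = -72370*1/28520 = -7237/2852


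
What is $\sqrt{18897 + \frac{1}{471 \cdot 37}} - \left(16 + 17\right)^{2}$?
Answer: $-1089 + \frac{2 \sqrt{1434756283635}}{17427} \approx -951.53$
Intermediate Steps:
$\sqrt{18897 + \frac{1}{471 \cdot 37}} - \left(16 + 17\right)^{2} = \sqrt{18897 + \frac{1}{17427}} - 33^{2} = \sqrt{18897 + \frac{1}{17427}} - 1089 = \sqrt{\frac{329318020}{17427}} - 1089 = \frac{2 \sqrt{1434756283635}}{17427} - 1089 = -1089 + \frac{2 \sqrt{1434756283635}}{17427}$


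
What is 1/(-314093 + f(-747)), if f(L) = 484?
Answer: -1/313609 ≈ -3.1887e-6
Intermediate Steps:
1/(-314093 + f(-747)) = 1/(-314093 + 484) = 1/(-313609) = -1/313609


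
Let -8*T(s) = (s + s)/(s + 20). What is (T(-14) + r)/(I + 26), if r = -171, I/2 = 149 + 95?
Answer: -2045/6168 ≈ -0.33155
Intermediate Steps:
I = 488 (I = 2*(149 + 95) = 2*244 = 488)
T(s) = -s/(4*(20 + s)) (T(s) = -(s + s)/(8*(s + 20)) = -2*s/(8*(20 + s)) = -s/(4*(20 + s)))
(T(-14) + r)/(I + 26) = (-1*(-14)/(80 + 4*(-14)) - 171)/(488 + 26) = (-1*(-14)/(80 - 56) - 171)/514 = (-1*(-14)/24 - 171)*(1/514) = (-1*(-14)*1/24 - 171)*(1/514) = (7/12 - 171)*(1/514) = -2045/12*1/514 = -2045/6168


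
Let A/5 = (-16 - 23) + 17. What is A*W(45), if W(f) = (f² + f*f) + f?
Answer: -450450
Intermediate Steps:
W(f) = f + 2*f² (W(f) = (f² + f²) + f = 2*f² + f = f + 2*f²)
A = -110 (A = 5*((-16 - 23) + 17) = 5*(-39 + 17) = 5*(-22) = -110)
A*W(45) = -4950*(1 + 2*45) = -4950*(1 + 90) = -4950*91 = -110*4095 = -450450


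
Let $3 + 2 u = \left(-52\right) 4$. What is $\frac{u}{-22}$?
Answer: $\frac{211}{44} \approx 4.7955$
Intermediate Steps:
$u = - \frac{211}{2}$ ($u = - \frac{3}{2} + \frac{\left(-52\right) 4}{2} = - \frac{3}{2} + \frac{1}{2} \left(-208\right) = - \frac{3}{2} - 104 = - \frac{211}{2} \approx -105.5$)
$\frac{u}{-22} = \frac{1}{-22} \left(- \frac{211}{2}\right) = \left(- \frac{1}{22}\right) \left(- \frac{211}{2}\right) = \frac{211}{44}$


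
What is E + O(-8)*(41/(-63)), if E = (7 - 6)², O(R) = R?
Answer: 391/63 ≈ 6.2064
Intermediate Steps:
E = 1 (E = 1² = 1)
E + O(-8)*(41/(-63)) = 1 - 328/(-63) = 1 - 328*(-1)/63 = 1 - 8*(-41/63) = 1 + 328/63 = 391/63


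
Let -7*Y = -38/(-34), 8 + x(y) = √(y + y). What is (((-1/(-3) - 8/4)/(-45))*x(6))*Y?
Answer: 152/3213 - 38*√3/3213 ≈ 0.026823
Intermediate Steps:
x(y) = -8 + √2*√y (x(y) = -8 + √(y + y) = -8 + √(2*y) = -8 + √2*√y)
Y = -19/119 (Y = -(-38)/(7*(-34)) = -(-38)*(-1)/(7*34) = -⅐*19/17 = -19/119 ≈ -0.15966)
(((-1/(-3) - 8/4)/(-45))*x(6))*Y = (((-1/(-3) - 8/4)/(-45))*(-8 + √2*√6))*(-19/119) = (((-1*(-⅓) - 8*¼)*(-1/45))*(-8 + 2*√3))*(-19/119) = (((⅓ - 2)*(-1/45))*(-8 + 2*√3))*(-19/119) = ((-5/3*(-1/45))*(-8 + 2*√3))*(-19/119) = ((-8 + 2*√3)/27)*(-19/119) = (-8/27 + 2*√3/27)*(-19/119) = 152/3213 - 38*√3/3213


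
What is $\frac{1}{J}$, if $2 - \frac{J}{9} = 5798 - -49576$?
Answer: $- \frac{1}{498348} \approx -2.0066 \cdot 10^{-6}$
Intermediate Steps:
$J = -498348$ ($J = 18 - 9 \left(5798 - -49576\right) = 18 - 9 \left(5798 + 49576\right) = 18 - 498366 = -498348$)
$\frac{1}{J} = \frac{1}{-498348} = - \frac{1}{498348}$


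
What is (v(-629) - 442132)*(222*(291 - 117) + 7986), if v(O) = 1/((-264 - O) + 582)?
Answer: -19517235325842/947 ≈ -2.0610e+10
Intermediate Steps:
v(O) = 1/(318 - O)
(v(-629) - 442132)*(222*(291 - 117) + 7986) = (-1/(-318 - 629) - 442132)*(222*(291 - 117) + 7986) = (-1/(-947) - 442132)*(222*174 + 7986) = (-1*(-1/947) - 442132)*(38628 + 7986) = (1/947 - 442132)*46614 = -418699003/947*46614 = -19517235325842/947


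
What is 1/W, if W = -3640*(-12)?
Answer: 1/43680 ≈ 2.2894e-5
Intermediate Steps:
W = 43680
1/W = 1/43680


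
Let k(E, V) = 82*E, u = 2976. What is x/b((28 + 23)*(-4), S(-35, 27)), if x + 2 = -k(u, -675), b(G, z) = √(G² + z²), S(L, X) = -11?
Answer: -244034*√41737/41737 ≈ -1194.5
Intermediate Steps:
x = -244034 (x = -2 - 82*2976 = -2 - 1*244032 = -2 - 244032 = -244034)
x/b((28 + 23)*(-4), S(-35, 27)) = -244034/√(((28 + 23)*(-4))² + (-11)²) = -244034/√((51*(-4))² + 121) = -244034/√((-204)² + 121) = -244034/√(41616 + 121) = -244034*√41737/41737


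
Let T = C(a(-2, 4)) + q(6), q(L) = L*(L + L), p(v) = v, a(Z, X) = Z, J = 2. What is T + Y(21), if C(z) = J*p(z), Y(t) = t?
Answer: 89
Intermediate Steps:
q(L) = 2*L² (q(L) = L*(2*L) = 2*L²)
C(z) = 2*z
T = 68 (T = 2*(-2) + 2*6² = -4 + 2*36 = -4 + 72 = 68)
T + Y(21) = 68 + 21 = 89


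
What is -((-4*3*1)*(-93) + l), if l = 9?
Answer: -1125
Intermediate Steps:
-((-4*3*1)*(-93) + l) = -((-4*3*1)*(-93) + 9) = -(-12*1*(-93) + 9) = -(-12*(-93) + 9) = -(1116 + 9) = -1*1125 = -1125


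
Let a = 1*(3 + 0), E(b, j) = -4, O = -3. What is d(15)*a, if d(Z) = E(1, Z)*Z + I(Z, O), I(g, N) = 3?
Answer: -171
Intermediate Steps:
d(Z) = 3 - 4*Z (d(Z) = -4*Z + 3 = 3 - 4*Z)
a = 3 (a = 1*3 = 3)
d(15)*a = (3 - 4*15)*3 = (3 - 60)*3 = -57*3 = -171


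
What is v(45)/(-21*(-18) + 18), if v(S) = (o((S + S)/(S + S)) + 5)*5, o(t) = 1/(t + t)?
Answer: 5/72 ≈ 0.069444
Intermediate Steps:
o(t) = 1/(2*t)
v(S) = 55/2 (v(S) = (1/(2*(((S + S)/(S + S)))) + 5)*5 = (1/(2*(((2*S)/((2*S))))) + 5)*5 = (1/(2*(((2*S)*(1/(2*S))))) + 5)*5 = ((1/2)/1 + 5)*5 = ((1/2)*1 + 5)*5 = (1/2 + 5)*5 = (11/2)*5 = 55/2)
v(45)/(-21*(-18) + 18) = 55/(2*(-21*(-18) + 18)) = 55/(2*(378 + 18)) = (55/2)/396 = (55/2)*(1/396) = 5/72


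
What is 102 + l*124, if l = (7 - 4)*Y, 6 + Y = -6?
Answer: -4362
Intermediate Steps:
Y = -12 (Y = -6 - 6 = -12)
l = -36 (l = (7 - 4)*(-12) = 3*(-12) = -36)
102 + l*124 = 102 - 36*124 = 102 - 4464 = -4362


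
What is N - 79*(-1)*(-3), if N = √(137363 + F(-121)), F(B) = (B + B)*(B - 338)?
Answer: -237 + √248441 ≈ 261.44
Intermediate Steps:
F(B) = 2*B*(-338 + B) (F(B) = (2*B)*(-338 + B) = 2*B*(-338 + B))
N = √248441 (N = √(137363 + 2*(-121)*(-338 - 121)) = √(137363 + 2*(-121)*(-459)) = √(137363 + 111078) = √248441 ≈ 498.44)
N - 79*(-1)*(-3) = √248441 - 79*(-1)*(-3) = √248441 + 79*(-3) = √248441 - 237 = -237 + √248441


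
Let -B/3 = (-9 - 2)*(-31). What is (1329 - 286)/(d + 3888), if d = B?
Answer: 1043/2865 ≈ 0.36405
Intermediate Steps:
B = -1023 (B = -3*(-9 - 2)*(-31) = -(-33)*(-31) = -3*341 = -1023)
d = -1023
(1329 - 286)/(d + 3888) = (1329 - 286)/(-1023 + 3888) = 1043/2865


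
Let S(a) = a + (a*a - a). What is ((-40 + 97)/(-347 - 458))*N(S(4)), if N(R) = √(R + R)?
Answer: -228*√2/805 ≈ -0.40055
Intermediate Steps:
S(a) = a² (S(a) = a + (a² - a) = a²)
N(R) = √2*√R (N(R) = √(2*R) = √2*√R)
((-40 + 97)/(-347 - 458))*N(S(4)) = ((-40 + 97)/(-347 - 458))*(√2*√(4²)) = (57/(-805))*(√2*√16) = (57*(-1/805))*(√2*4) = -228*√2/805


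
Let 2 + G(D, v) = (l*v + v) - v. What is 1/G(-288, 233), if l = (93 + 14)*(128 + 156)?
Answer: 1/7080402 ≈ 1.4123e-7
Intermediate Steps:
l = 30388 (l = 107*284 = 30388)
G(D, v) = -2 + 30388*v (G(D, v) = -2 + ((30388*v + v) - v) = -2 + (30389*v - v) = -2 + 30388*v)
1/G(-288, 233) = 1/(-2 + 30388*233) = 1/(-2 + 7080404) = 1/7080402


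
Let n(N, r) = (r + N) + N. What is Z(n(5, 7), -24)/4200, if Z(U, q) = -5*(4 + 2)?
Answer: -1/140 ≈ -0.0071429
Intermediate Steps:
n(N, r) = r + 2*N (n(N, r) = (N + r) + N = r + 2*N)
Z(U, q) = -30 (Z(U, q) = -5*6 = -30)
Z(n(5, 7), -24)/4200 = -30/4200 = -30*1/4200 = -1/140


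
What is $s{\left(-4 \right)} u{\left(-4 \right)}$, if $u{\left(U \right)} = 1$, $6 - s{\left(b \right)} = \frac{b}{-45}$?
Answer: $\frac{266}{45} \approx 5.9111$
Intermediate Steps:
$s{\left(b \right)} = 6 + \frac{b}{45}$ ($s{\left(b \right)} = 6 - \frac{b}{-45} = 6 - b \left(- \frac{1}{45}\right) = 6 - - \frac{b}{45} = 6 + \frac{b}{45}$)
$s{\left(-4 \right)} u{\left(-4 \right)} = \left(6 + \frac{1}{45} \left(-4\right)\right) 1 = \left(6 - \frac{4}{45}\right) 1 = \frac{266}{45} \cdot 1 = \frac{266}{45}$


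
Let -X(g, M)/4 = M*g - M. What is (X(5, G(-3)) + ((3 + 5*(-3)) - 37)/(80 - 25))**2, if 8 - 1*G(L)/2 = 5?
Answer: 28398241/3025 ≈ 9387.8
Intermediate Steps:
G(L) = 6 (G(L) = 16 - 2*5 = 16 - 10 = 6)
X(g, M) = 4*M - 4*M*g (X(g, M) = -4*(M*g - M) = -4*(-M + M*g) = 4*M - 4*M*g)
(X(5, G(-3)) + ((3 + 5*(-3)) - 37)/(80 - 25))**2 = (4*6*(1 - 1*5) + ((3 + 5*(-3)) - 37)/(80 - 25))**2 = (4*6*(1 - 5) + ((3 - 15) - 37)/55)**2 = (4*6*(-4) + (-12 - 37)*(1/55))**2 = (-96 - 49*1/55)**2 = (-96 - 49/55)**2 = (-5329/55)**2 = 28398241/3025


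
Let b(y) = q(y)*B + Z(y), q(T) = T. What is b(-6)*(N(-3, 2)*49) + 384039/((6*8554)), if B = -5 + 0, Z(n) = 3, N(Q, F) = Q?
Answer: -82862895/17108 ≈ -4843.5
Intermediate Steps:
B = -5
b(y) = 3 - 5*y (b(y) = y*(-5) + 3 = -5*y + 3 = 3 - 5*y)
b(-6)*(N(-3, 2)*49) + 384039/((6*8554)) = (3 - 5*(-6))*(-3*49) + 384039/((6*8554)) = (3 + 30)*(-147) + 384039/51324 = 33*(-147) + 384039*(1/51324) = -4851 + 128013/17108 = -82862895/17108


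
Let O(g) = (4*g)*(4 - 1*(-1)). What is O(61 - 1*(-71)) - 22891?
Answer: -20251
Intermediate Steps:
O(g) = 20*g (O(g) = (4*g)*(4 + 1) = (4*g)*5 = 20*g)
O(61 - 1*(-71)) - 22891 = 20*(61 - 1*(-71)) - 22891 = 20*(61 + 71) - 22891 = 20*132 - 22891 = 2640 - 22891 = -20251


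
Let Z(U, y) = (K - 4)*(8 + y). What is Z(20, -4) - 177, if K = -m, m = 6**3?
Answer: -1057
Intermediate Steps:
m = 216
K = -216 (K = -1*216 = -216)
Z(U, y) = -1760 - 220*y (Z(U, y) = (-216 - 4)*(8 + y) = -220*(8 + y) = -1760 - 220*y)
Z(20, -4) - 177 = (-1760 - 220*(-4)) - 177 = (-1760 + 880) - 177 = -880 - 177 = -1057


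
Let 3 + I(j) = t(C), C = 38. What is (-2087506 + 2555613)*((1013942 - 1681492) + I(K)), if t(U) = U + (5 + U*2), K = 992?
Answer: -312430527438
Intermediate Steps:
t(U) = 5 + 3*U (t(U) = U + (5 + 2*U) = 5 + 3*U)
I(j) = 116 (I(j) = -3 + (5 + 3*38) = -3 + (5 + 114) = -3 + 119 = 116)
(-2087506 + 2555613)*((1013942 - 1681492) + I(K)) = (-2087506 + 2555613)*((1013942 - 1681492) + 116) = 468107*(-667550 + 116) = 468107*(-667434) = -312430527438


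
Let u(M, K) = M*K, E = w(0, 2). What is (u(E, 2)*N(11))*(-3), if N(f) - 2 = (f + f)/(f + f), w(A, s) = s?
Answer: -36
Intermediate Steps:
E = 2
u(M, K) = K*M
N(f) = 3 (N(f) = 2 + (f + f)/(f + f) = 2 + (2*f)/((2*f)) = 2 + (2*f)*(1/(2*f)) = 2 + 1 = 3)
(u(E, 2)*N(11))*(-3) = ((2*2)*3)*(-3) = (4*3)*(-3) = 12*(-3) = -36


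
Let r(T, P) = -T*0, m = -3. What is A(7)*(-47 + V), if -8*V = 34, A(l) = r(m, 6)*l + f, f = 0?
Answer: 0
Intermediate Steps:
r(T, P) = 0 (r(T, P) = -1*0 = 0)
A(l) = 0 (A(l) = 0*l + 0 = 0 + 0 = 0)
V = -17/4 (V = -⅛*34 = -17/4 ≈ -4.2500)
A(7)*(-47 + V) = 0*(-47 - 17/4) = 0*(-205/4) = 0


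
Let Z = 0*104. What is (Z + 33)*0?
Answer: 0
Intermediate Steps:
Z = 0
(Z + 33)*0 = (0 + 33)*0 = 33*0 = 0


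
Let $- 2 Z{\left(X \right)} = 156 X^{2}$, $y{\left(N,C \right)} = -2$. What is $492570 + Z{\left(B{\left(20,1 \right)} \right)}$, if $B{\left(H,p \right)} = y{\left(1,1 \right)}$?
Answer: $492258$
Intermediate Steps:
$B{\left(H,p \right)} = -2$
$Z{\left(X \right)} = - 78 X^{2}$ ($Z{\left(X \right)} = - \frac{156 X^{2}}{2} = - 78 X^{2}$)
$492570 + Z{\left(B{\left(20,1 \right)} \right)} = 492570 - 78 \left(-2\right)^{2} = 492570 - 312 = 492258$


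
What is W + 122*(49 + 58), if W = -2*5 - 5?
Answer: 13039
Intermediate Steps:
W = -15 (W = -10 - 5 = -15)
W + 122*(49 + 58) = -15 + 122*(49 + 58) = -15 + 122*107 = -15 + 13054 = 13039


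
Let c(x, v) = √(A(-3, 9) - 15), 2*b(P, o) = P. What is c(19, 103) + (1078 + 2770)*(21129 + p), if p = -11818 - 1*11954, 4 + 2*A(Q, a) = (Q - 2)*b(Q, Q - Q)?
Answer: -10170264 + I*√53/2 ≈ -1.017e+7 + 3.6401*I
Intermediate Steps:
b(P, o) = P/2
A(Q, a) = -2 + Q*(-2 + Q)/4 (A(Q, a) = -2 + ((Q - 2)*(Q/2))/2 = -2 + ((-2 + Q)*(Q/2))/2 = -2 + (Q*(-2 + Q)/2)/2 = -2 + Q*(-2 + Q)/4)
p = -23772 (p = -11818 - 11954 = -23772)
c(x, v) = I*√53/2 (c(x, v) = √((-2 - ½*(-3) + (¼)*(-3)²) - 15) = √((-2 + 3/2 + (¼)*9) - 15) = √((-2 + 3/2 + 9/4) - 15) = √(7/4 - 15) = √(-53/4) = I*√53/2)
c(19, 103) + (1078 + 2770)*(21129 + p) = I*√53/2 + (1078 + 2770)*(21129 - 23772) = I*√53/2 + 3848*(-2643) = I*√53/2 - 10170264 = -10170264 + I*√53/2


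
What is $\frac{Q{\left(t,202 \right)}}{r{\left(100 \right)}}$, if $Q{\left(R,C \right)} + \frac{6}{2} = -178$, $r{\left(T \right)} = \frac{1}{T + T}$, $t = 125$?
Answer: $-36200$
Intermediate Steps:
$r{\left(T \right)} = \frac{1}{2 T}$
$Q{\left(R,C \right)} = -181$ ($Q{\left(R,C \right)} = -3 - 178 = -181$)
$\frac{Q{\left(t,202 \right)}}{r{\left(100 \right)}} = - \frac{181}{\frac{1}{2} \cdot \frac{1}{100}} = - 181 \frac{1}{\frac{1}{200}} = \left(-181\right) 200 = -36200$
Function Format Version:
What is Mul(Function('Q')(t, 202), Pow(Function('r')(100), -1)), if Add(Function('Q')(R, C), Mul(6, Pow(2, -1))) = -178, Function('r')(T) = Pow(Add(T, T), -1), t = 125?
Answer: -36200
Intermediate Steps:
Function('r')(T) = Mul(Rational(1, 2), Pow(T, -1)) (Function('r')(T) = Pow(Mul(2, T), -1) = Mul(Rational(1, 2), Pow(T, -1)))
Function('Q')(R, C) = -181 (Function('Q')(R, C) = Add(-3, -178) = -181)
Mul(Function('Q')(t, 202), Pow(Function('r')(100), -1)) = Mul(-181, Pow(Mul(Rational(1, 2), Pow(100, -1)), -1)) = Mul(-181, Pow(Mul(Rational(1, 2), Rational(1, 100)), -1)) = Mul(-181, Pow(Rational(1, 200), -1)) = Mul(-181, 200) = -36200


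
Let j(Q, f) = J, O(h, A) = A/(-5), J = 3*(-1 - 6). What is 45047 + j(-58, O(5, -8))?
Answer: 45026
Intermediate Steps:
J = -21 (J = 3*(-7) = -21)
O(h, A) = -A/5 (O(h, A) = A*(-⅕) = -A/5)
j(Q, f) = -21
45047 + j(-58, O(5, -8)) = 45047 - 21 = 45026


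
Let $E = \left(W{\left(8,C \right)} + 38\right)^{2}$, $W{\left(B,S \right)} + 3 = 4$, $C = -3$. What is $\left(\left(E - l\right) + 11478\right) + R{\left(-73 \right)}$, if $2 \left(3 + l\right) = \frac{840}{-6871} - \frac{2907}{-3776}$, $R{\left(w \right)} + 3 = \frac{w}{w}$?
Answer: $\frac{674550493843}{51889792} \approx 13000.0$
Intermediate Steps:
$R{\left(w \right)} = -2$ ($R{\left(w \right)} = -3 + \frac{w}{w} = -3 + 1 = -2$)
$W{\left(B,S \right)} = 1$ ($W{\left(B,S \right)} = -3 + 4 = 1$)
$l = - \frac{138867219}{51889792}$ ($l = -3 + \frac{\frac{840}{-6871} - \frac{2907}{-3776}}{2} = -3 + \frac{840 \left(- \frac{1}{6871}\right) - - \frac{2907}{3776}}{2} = -3 + \frac{- \frac{840}{6871} + \frac{2907}{3776}}{2} = -3 + \frac{1}{2} \cdot \frac{16802157}{25944896} = -3 + \frac{16802157}{51889792} = - \frac{138867219}{51889792} \approx -2.6762$)
$E = 1521$ ($E = \left(1 + 38\right)^{2} = 39^{2} = 1521$)
$\left(\left(E - l\right) + 11478\right) + R{\left(-73 \right)} = \left(\left(1521 - - \frac{138867219}{51889792}\right) + 11478\right) - 2 = \left(\left(1521 + \frac{138867219}{51889792}\right) + 11478\right) - 2 = \left(\frac{79063240851}{51889792} + 11478\right) - 2 = \frac{674654273427}{51889792} - 2 = \frac{674550493843}{51889792}$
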